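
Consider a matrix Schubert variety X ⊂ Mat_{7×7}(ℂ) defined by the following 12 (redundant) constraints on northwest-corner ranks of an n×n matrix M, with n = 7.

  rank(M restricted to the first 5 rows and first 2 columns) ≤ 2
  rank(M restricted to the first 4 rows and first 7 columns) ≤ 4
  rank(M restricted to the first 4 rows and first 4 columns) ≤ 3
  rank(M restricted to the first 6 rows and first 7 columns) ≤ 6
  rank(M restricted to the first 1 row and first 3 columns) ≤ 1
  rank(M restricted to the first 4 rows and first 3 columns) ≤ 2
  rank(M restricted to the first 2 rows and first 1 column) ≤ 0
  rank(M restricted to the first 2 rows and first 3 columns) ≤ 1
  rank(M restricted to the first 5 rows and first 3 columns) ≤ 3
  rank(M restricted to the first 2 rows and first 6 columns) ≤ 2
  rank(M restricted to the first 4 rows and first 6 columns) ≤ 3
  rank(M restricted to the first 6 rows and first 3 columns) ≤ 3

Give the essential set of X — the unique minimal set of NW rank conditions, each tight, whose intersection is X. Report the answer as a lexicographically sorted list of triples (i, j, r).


Rank table r_w(7×7) implied by the 12 constraints:

  row 1: 0  1  1  1  1  1  1
  row 2: 0  1  1  2  2  2  2
  row 3: 1  2  2  3  3  3  3
  row 4: 1  2  2  3  3  3  4
  row 5: 1  2  3  4  4  4  5
  row 6: 1  2  3  4  5  5  6
  row 7: 1  2  3  4  5  6  7

giving w = (2, 4, 1, 7, 3, 5, 6) via Δ²R.

D(w) has 6 cells with 4 SE-corners; essential set:

[(2, 1, 0), (2, 3, 1), (4, 3, 2), (4, 6, 3)]


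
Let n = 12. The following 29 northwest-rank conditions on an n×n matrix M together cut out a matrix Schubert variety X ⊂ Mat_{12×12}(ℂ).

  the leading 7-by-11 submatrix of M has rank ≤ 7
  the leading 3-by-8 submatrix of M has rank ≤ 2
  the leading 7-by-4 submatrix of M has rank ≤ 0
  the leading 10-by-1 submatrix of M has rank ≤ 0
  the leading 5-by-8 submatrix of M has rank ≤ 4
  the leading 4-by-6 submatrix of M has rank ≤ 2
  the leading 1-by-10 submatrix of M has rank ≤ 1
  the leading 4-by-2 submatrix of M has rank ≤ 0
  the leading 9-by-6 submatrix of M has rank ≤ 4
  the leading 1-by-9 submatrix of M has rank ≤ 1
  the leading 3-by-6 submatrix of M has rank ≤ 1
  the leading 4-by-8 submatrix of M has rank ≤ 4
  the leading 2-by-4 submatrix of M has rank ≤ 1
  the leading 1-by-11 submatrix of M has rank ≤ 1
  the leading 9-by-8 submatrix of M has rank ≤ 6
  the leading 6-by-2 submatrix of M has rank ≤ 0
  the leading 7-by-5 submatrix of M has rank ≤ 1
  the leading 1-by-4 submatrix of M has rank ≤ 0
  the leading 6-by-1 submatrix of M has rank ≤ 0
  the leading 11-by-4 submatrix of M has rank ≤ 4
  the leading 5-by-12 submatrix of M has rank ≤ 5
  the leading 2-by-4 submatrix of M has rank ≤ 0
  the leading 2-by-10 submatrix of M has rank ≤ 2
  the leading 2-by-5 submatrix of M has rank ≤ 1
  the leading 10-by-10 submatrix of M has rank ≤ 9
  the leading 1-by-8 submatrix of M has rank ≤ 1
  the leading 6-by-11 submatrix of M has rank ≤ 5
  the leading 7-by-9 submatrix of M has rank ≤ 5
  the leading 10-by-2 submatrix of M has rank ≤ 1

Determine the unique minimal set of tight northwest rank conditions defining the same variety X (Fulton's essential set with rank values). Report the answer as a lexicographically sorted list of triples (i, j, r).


The tightest implied rank at each (i,j), from the 29 conditions:

  0 | 0 | 0 | 0 | 1 | 1 | 1 | 1 | 1 | 1 | 1 | 1
  0 | 0 | 0 | 0 | 1 | 1 | 2 | 2 | 2 | 2 | 2 | 2
  0 | 0 | 0 | 0 | 1 | 1 | 2 | 2 | 3 | 3 | 3 | 3
  0 | 0 | 0 | 0 | 1 | 2 | 3 | 3 | 4 | 4 | 4 | 4
  0 | 0 | 0 | 0 | 1 | 2 | 3 | 4 | 5 | 5 | 5 | 5
  0 | 0 | 0 | 0 | 1 | 2 | 3 | 4 | 5 | 5 | 5 | 6
  0 | 0 | 0 | 0 | 1 | 2 | 3 | 4 | 5 | 6 | 6 | 7
  0 | 1 | 1 | 1 | 2 | 3 | 4 | 5 | 6 | 7 | 7 | 8
  0 | 1 | 2 | 2 | 3 | 4 | 5 | 6 | 7 | 8 | 8 | 9
  0 | 1 | 2 | 3 | 4 | 5 | 6 | 7 | 8 | 9 | 9 | 10
  1 | 2 | 3 | 4 | 5 | 6 | 7 | 8 | 9 | 10 | 10 | 11
  1 | 2 | 3 | 4 | 5 | 6 | 7 | 8 | 9 | 10 | 11 | 12

giving w = (5, 7, 9, 6, 8, 12, 10, 2, 3, 4, 1, 11) via Δ²R.

5 SE-corners of the 36-cell Rothe diagram give Ess(w):

[(3, 6, 1), (3, 8, 2), (6, 11, 5), (7, 4, 0), (10, 1, 0)]


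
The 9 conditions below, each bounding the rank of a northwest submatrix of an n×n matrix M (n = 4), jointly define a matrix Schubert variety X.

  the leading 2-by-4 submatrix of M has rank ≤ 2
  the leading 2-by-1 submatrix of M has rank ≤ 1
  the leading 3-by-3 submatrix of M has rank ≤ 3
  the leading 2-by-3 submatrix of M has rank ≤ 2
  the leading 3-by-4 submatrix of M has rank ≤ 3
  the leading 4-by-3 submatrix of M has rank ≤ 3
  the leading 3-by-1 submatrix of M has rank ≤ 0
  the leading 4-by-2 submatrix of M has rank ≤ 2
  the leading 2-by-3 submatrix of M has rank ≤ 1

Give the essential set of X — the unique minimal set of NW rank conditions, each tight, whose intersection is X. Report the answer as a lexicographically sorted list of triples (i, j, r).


Computing R[i][j] = min implied NW-rank bound (n=4, 9 conditions):

  R[1]: 0, 1, 1, 1
  R[2]: 0, 1, 1, 2
  R[3]: 0, 1, 2, 3
  R[4]: 1, 2, 3, 4

reading off 1-entries of Δ²R: w = (2, 4, 3, 1).

Rothe diagram D(w) (4 cells), 2 SE-corners (essential conditions):

[(2, 3, 1), (3, 1, 0)]


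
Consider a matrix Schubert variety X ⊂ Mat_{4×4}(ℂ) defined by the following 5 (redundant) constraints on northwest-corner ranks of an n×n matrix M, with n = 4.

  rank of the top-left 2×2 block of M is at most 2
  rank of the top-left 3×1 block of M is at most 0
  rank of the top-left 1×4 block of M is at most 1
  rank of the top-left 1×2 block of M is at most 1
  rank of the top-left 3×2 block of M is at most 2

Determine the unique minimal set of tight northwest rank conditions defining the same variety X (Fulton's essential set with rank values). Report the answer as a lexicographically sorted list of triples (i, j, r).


Recovering R(i,j) via the rank-extension bound from the 5 conditions:

  row 1: 0 1 1 1
  row 2: 0 1 2 2
  row 3: 0 1 2 3
  row 4: 1 2 3 4

second differences of R give the permutation w = (2, 3, 4, 1).

Fulton essential set (1 of the 3 Rothe cells):

[(3, 1, 0)]


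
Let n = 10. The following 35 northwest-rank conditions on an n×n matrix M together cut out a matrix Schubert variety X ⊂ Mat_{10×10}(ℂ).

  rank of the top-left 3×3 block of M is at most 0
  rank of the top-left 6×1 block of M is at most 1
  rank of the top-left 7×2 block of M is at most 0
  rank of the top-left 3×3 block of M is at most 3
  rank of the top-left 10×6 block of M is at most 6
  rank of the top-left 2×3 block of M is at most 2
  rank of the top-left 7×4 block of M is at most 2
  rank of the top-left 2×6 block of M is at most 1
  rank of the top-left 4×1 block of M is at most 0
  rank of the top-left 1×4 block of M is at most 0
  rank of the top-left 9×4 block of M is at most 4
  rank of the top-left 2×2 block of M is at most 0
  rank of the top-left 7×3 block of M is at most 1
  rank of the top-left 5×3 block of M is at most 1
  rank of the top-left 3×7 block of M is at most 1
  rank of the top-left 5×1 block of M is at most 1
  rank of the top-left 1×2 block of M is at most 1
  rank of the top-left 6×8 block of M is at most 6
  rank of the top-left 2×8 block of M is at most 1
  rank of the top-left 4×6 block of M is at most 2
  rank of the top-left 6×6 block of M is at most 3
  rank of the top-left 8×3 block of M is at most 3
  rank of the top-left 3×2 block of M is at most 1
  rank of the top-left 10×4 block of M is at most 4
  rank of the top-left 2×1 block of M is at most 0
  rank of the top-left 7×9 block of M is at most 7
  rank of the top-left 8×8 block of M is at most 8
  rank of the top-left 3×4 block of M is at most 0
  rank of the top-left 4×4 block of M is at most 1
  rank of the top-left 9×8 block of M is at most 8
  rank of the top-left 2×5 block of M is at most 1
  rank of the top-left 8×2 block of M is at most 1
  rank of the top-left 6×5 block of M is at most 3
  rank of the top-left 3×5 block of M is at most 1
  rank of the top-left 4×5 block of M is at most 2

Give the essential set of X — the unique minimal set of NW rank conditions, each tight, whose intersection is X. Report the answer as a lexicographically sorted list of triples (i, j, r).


Rank table r_w(10×10) implied by the 35 constraints:

  i=1: 0 0 0 0 1 1 1 1 1 1
  i=2: 0 0 0 0 1 1 1 1 2 2
  i=3: 0 0 0 0 1 1 1 2 3 3
  i=4: 0 0 1 1 2 2 2 3 4 4
  i=5: 0 0 1 2 3 3 3 4 5 5
  i=6: 0 0 1 2 3 3 4 5 6 6
  i=7: 0 0 1 2 3 4 5 6 7 7
  i=8: 1 1 2 3 4 5 6 7 8 8
  i=9: 1 2 3 4 5 6 7 8 9 9
  i=10: 1 2 3 4 5 6 7 8 9 10

second differences of R give the permutation w = (5, 9, 8, 3, 4, 7, 6, 1, 2, 10).

ℓ(w)=26; the 5 essential cells (i,j,r):

[(2, 8, 1), (3, 4, 0), (3, 7, 1), (6, 6, 3), (7, 2, 0)]


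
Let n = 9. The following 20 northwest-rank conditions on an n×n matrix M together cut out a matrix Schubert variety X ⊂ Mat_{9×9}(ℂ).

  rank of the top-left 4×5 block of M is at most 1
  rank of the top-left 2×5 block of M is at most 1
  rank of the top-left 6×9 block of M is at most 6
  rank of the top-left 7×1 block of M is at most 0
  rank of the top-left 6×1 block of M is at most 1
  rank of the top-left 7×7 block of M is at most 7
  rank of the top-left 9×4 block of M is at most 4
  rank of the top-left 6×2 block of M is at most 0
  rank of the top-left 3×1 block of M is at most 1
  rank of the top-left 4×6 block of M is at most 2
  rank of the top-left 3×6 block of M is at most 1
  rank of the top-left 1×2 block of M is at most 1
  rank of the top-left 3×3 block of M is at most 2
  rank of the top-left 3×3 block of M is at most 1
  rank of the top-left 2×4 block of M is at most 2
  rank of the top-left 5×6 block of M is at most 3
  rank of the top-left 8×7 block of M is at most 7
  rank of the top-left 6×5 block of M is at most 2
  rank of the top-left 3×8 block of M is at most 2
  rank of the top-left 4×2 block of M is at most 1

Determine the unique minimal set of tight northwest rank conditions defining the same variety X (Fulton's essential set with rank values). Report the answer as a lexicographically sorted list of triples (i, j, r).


The tightest implied rank at each (i,j), from the 20 conditions:

  row 1: 0, 0, 1, 1, 1, 1, 1, 1, 1
  row 2: 0, 0, 1, 1, 1, 1, 2, 2, 2
  row 3: 0, 0, 1, 1, 1, 1, 2, 2, 3
  row 4: 0, 0, 1, 1, 1, 2, 3, 3, 4
  row 5: 0, 0, 1, 2, 2, 3, 4, 4, 5
  row 6: 0, 0, 1, 2, 2, 3, 4, 5, 6
  row 7: 0, 1, 2, 3, 3, 4, 5, 6, 7
  row 8: 1, 2, 3, 4, 4, 5, 6, 7, 8
  row 9: 1, 2, 3, 4, 5, 6, 7, 8, 9

reading off 1-entries of Δ²R: w = (3, 7, 9, 6, 4, 8, 2, 1, 5).

6 SE-corners of the 23-cell Rothe diagram give Ess(w):

[(3, 6, 1), (3, 8, 2), (4, 5, 1), (6, 2, 0), (6, 5, 2), (7, 1, 0)]


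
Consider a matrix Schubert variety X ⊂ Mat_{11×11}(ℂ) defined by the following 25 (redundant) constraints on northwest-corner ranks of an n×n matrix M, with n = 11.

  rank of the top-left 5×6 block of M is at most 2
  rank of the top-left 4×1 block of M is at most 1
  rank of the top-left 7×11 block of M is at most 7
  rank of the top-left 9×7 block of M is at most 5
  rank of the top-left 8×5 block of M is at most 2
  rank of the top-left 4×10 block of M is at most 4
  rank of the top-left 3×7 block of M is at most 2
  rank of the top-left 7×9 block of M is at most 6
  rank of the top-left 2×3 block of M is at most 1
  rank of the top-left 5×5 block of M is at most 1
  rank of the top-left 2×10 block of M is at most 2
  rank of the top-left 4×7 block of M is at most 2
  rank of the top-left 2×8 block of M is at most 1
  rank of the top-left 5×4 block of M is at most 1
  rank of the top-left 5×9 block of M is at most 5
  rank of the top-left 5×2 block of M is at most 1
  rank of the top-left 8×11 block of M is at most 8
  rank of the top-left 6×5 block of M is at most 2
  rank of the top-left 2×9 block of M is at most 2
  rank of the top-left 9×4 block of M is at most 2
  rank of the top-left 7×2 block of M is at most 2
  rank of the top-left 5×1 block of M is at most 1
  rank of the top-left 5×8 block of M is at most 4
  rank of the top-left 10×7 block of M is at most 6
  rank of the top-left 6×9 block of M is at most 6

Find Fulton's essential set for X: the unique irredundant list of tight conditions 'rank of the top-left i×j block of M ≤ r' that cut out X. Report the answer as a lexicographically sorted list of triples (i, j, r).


The tightest implied rank at each (i,j), from the 25 conditions:

  row 1: 1 | 1 | 1 | 1 | 1 | 1 | 1 | 1 | 1 | 1 | 1
  row 2: 1 | 1 | 1 | 1 | 1 | 1 | 1 | 1 | 2 | 2 | 2
  row 3: 1 | 1 | 1 | 1 | 1 | 2 | 2 | 2 | 3 | 3 | 3
  row 4: 1 | 1 | 1 | 1 | 1 | 2 | 2 | 3 | 4 | 4 | 4
  row 5: 1 | 1 | 1 | 1 | 1 | 2 | 3 | 4 | 5 | 5 | 5
  row 6: 1 | 2 | 2 | 2 | 2 | 3 | 4 | 5 | 6 | 6 | 6
  row 7: 1 | 2 | 2 | 2 | 2 | 3 | 4 | 5 | 6 | 7 | 7
  row 8: 1 | 2 | 2 | 2 | 2 | 3 | 4 | 5 | 6 | 7 | 8
  row 9: 1 | 2 | 2 | 2 | 3 | 4 | 5 | 6 | 7 | 8 | 9
  row 10: 1 | 2 | 3 | 3 | 4 | 5 | 6 | 7 | 8 | 9 | 10
  row 11: 1 | 2 | 3 | 4 | 5 | 6 | 7 | 8 | 9 | 10 | 11

the unique w with this rank table is (1, 9, 6, 8, 7, 2, 10, 11, 5, 3, 4).

5 SE-corners of the 28-cell Rothe diagram give Ess(w):

[(2, 8, 1), (4, 7, 2), (5, 5, 1), (8, 5, 2), (9, 4, 2)]


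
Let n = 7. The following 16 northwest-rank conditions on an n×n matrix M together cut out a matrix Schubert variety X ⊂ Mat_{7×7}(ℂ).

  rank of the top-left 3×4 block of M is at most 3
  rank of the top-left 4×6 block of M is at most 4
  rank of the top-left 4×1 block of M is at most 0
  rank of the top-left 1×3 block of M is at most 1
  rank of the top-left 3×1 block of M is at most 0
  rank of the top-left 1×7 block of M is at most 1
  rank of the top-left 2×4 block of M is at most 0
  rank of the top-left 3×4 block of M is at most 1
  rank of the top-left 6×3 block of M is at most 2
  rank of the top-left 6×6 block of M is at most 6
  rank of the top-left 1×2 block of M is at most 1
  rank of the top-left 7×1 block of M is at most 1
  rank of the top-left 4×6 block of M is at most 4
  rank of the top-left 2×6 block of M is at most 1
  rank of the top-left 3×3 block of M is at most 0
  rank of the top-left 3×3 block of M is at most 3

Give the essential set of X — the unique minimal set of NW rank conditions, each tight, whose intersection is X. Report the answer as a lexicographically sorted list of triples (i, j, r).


Reconstructing r_w from the 16 given conditions:

  R[1]: 0  0  0  0  1  1  1
  R[2]: 0  0  0  0  1  1  2
  R[3]: 0  0  0  1  2  2  3
  R[4]: 0  1  1  2  3  3  4
  R[5]: 1  2  2  3  4  4  5
  R[6]: 1  2  2  3  4  5  6
  R[7]: 1  2  3  4  5  6  7

reading off 1-entries of Δ²R: w = (5, 7, 4, 2, 1, 6, 3).

Fulton essential set (5 of the 14 Rothe cells):

[(2, 4, 0), (2, 6, 1), (3, 3, 0), (4, 1, 0), (6, 3, 2)]


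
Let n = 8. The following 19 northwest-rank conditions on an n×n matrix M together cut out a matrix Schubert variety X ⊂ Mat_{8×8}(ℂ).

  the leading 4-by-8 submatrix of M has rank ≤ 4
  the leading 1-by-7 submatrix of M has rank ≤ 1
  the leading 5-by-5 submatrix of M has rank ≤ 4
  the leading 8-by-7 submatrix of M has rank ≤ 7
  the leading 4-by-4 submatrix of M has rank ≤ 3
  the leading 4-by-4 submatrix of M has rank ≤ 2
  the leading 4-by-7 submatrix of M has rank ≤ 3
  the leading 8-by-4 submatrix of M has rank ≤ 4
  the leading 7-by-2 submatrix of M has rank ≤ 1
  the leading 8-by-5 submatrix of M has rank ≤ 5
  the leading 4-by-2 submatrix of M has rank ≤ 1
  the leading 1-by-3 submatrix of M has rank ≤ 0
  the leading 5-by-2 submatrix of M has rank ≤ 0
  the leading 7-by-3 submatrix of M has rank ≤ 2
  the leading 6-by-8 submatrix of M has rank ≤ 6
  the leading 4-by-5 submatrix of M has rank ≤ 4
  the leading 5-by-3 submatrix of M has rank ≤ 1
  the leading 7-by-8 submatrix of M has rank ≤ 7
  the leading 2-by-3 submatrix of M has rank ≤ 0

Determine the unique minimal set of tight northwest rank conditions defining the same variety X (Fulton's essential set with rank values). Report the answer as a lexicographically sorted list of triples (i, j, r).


Propagating the 19 rank bounds to every northwest block:

  i=1: 0  0  0  1  1  1  1  1
  i=2: 0  0  0  1  2  2  2  2
  i=3: 0  0  1  2  3  3  3  3
  i=4: 0  0  1  2  3  3  3  4
  i=5: 0  0  1  2  3  4  4  5
  i=6: 1  1  2  3  4  5  5  6
  i=7: 1  1  2  3  4  5  6  7
  i=8: 1  2  3  4  5  6  7  8

so w = (4, 5, 3, 8, 6, 1, 7, 2).

|D(w)|=15, |Ess(w)|=4:

[(2, 3, 0), (4, 7, 3), (5, 2, 0), (7, 2, 1)]


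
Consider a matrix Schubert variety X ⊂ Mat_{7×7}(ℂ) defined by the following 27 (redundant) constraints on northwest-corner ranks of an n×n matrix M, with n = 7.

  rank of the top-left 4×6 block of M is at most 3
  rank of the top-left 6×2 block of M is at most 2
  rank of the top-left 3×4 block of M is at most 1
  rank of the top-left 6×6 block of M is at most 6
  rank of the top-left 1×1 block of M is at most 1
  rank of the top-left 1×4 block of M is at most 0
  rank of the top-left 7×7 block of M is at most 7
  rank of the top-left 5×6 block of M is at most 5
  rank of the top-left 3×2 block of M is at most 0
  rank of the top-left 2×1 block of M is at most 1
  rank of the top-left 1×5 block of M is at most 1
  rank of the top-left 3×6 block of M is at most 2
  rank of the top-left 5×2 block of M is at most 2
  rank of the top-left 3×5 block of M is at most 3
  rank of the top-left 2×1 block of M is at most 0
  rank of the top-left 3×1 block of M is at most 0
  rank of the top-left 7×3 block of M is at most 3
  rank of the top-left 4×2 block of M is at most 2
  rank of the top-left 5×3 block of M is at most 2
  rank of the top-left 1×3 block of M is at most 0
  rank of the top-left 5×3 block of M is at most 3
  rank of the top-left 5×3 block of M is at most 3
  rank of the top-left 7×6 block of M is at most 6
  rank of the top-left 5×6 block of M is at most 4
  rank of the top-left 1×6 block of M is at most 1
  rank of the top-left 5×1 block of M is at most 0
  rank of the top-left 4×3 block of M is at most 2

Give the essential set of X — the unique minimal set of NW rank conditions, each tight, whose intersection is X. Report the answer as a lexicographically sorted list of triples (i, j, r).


Recovering R(i,j) via the rank-extension bound from the 27 conditions:

  row 1: 0 | 0 | 0 | 0 | 1 | 1 | 1
  row 2: 0 | 0 | 1 | 1 | 2 | 2 | 2
  row 3: 0 | 0 | 1 | 1 | 2 | 2 | 3
  row 4: 0 | 1 | 2 | 2 | 3 | 3 | 4
  row 5: 0 | 1 | 2 | 3 | 4 | 4 | 5
  row 6: 1 | 2 | 3 | 4 | 5 | 5 | 6
  row 7: 1 | 2 | 3 | 4 | 5 | 6 | 7

giving w = (5, 3, 7, 2, 4, 1, 6) via Δ²R.

ℓ(w)=12; the 5 essential cells (i,j,r):

[(1, 4, 0), (3, 2, 0), (3, 4, 1), (3, 6, 2), (5, 1, 0)]


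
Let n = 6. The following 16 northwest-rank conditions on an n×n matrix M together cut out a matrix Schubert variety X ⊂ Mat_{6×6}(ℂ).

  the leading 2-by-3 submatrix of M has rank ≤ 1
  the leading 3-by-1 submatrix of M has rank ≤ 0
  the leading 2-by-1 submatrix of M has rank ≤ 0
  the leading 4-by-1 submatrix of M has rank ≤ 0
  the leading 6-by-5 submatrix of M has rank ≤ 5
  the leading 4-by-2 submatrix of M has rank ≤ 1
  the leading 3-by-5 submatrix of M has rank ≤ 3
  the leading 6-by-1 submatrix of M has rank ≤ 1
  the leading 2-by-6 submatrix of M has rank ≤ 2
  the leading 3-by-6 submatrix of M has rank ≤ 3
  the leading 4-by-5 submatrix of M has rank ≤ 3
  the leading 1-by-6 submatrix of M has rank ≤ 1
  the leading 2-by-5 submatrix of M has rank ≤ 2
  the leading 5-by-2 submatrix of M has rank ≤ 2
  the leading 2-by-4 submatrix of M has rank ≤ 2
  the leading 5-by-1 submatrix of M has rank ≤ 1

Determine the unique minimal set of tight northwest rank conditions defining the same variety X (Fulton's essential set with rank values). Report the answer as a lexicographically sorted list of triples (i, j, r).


Propagating the 16 rank bounds to every northwest block:

  0, 1, 1, 1, 1, 1
  0, 1, 1, 2, 2, 2
  0, 1, 2, 3, 3, 3
  0, 1, 2, 3, 3, 4
  1, 2, 3, 4, 4, 5
  1, 2, 3, 4, 5, 6

giving w = (2, 4, 3, 6, 1, 5) via Δ²R.

ℓ(w)=6; the 3 essential cells (i,j,r):

[(2, 3, 1), (4, 1, 0), (4, 5, 3)]


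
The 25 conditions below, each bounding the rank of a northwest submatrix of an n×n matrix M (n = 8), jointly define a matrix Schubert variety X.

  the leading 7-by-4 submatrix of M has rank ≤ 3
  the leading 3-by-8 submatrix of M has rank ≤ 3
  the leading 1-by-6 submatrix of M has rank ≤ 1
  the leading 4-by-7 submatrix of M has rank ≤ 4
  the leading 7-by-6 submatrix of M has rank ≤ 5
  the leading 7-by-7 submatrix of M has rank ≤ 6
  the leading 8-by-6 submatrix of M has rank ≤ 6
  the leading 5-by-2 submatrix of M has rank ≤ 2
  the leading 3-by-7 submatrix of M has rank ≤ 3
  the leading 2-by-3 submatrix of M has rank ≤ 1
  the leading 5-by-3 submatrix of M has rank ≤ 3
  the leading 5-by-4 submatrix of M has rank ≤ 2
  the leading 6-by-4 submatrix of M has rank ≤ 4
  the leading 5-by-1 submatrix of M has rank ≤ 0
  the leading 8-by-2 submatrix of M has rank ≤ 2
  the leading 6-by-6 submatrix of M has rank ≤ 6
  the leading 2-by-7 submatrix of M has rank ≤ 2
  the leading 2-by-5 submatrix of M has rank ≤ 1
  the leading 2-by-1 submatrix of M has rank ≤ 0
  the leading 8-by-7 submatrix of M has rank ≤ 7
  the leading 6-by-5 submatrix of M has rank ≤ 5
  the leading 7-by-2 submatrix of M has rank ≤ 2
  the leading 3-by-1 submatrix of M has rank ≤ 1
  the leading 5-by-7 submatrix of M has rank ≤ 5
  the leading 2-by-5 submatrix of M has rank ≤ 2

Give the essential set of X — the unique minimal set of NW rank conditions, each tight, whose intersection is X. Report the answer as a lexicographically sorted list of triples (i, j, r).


Recovering R(i,j) via the rank-extension bound from the 25 conditions:

  i=1: 0, 1, 1, 1, 1, 1, 1, 1
  i=2: 0, 1, 1, 1, 1, 2, 2, 2
  i=3: 0, 1, 2, 2, 2, 3, 3, 3
  i=4: 0, 1, 2, 2, 3, 4, 4, 4
  i=5: 0, 1, 2, 2, 3, 4, 5, 5
  i=6: 1, 2, 3, 3, 4, 5, 6, 6
  i=7: 1, 2, 3, 3, 4, 5, 6, 7
  i=8: 1, 2, 3, 4, 5, 6, 7, 8

giving w = (2, 6, 3, 5, 7, 1, 8, 4) via Δ²R.

|D(w)|=11, |Ess(w)|=4:

[(2, 5, 1), (5, 1, 0), (5, 4, 2), (7, 4, 3)]


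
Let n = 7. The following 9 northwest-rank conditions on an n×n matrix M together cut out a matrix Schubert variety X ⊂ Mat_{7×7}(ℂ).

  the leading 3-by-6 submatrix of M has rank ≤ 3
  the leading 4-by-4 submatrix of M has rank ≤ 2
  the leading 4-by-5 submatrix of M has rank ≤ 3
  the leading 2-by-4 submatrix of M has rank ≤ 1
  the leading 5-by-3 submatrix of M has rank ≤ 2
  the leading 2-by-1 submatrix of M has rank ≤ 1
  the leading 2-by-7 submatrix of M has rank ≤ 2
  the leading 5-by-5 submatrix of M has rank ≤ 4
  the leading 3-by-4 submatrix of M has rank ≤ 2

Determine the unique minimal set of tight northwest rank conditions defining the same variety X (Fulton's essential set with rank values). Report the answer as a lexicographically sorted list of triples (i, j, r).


Rank table r_w(7×7) implied by the 9 constraints:

  R[1]: 1 1 1 1 1 1 1
  R[2]: 1 1 1 1 2 2 2
  R[3]: 1 2 2 2 3 3 3
  R[4]: 1 2 2 2 3 4 4
  R[5]: 1 2 2 3 4 5 5
  R[6]: 1 2 3 4 5 6 6
  R[7]: 1 2 3 4 5 6 7

giving w = (1, 5, 2, 6, 4, 3, 7) via Δ²R.

Fulton essential set (3 of the 6 Rothe cells):

[(2, 4, 1), (4, 4, 2), (5, 3, 2)]


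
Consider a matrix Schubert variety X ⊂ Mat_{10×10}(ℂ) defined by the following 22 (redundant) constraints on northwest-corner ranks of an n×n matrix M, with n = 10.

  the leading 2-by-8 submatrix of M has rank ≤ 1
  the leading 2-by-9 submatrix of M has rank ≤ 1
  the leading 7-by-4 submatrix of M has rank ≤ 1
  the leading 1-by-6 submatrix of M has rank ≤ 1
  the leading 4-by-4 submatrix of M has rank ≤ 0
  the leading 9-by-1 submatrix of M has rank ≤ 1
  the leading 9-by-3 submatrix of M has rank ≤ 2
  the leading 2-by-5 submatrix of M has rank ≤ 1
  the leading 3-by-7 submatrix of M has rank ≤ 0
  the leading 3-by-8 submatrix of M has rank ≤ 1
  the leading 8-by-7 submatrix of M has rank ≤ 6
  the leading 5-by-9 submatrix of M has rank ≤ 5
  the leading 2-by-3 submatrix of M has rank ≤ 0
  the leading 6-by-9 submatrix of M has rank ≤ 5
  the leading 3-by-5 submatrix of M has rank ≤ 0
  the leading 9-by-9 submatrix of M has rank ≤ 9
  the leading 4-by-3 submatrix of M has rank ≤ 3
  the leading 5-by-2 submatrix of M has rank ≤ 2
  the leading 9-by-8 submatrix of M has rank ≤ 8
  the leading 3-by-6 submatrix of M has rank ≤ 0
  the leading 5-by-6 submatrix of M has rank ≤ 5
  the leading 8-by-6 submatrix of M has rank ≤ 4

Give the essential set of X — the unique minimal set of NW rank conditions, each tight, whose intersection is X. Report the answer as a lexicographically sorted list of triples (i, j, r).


Computing R[i][j] = min implied NW-rank bound (n=10, 22 conditions):

  row 1: 0 0 0 0 0 0 0 1 1 1
  row 2: 0 0 0 0 0 0 0 1 1 2
  row 3: 0 0 0 0 0 0 0 1 2 3
  row 4: 0 0 0 0 1 1 1 2 3 4
  row 5: 1 1 1 1 2 2 2 3 4 5
  row 6: 1 1 1 1 2 3 3 4 5 6
  row 7: 1 1 1 1 2 3 4 5 6 7
  row 8: 1 2 2 2 3 4 5 6 7 8
  row 9: 1 2 2 3 4 5 6 7 8 9
  row 10: 1 2 3 4 5 6 7 8 9 10

the unique w with this rank table is (8, 10, 9, 5, 1, 6, 7, 2, 4, 3).

Rothe diagram D(w) (33 cells), 5 SE-corners (essential conditions):

[(2, 9, 1), (3, 7, 0), (4, 4, 0), (7, 4, 1), (9, 3, 2)]


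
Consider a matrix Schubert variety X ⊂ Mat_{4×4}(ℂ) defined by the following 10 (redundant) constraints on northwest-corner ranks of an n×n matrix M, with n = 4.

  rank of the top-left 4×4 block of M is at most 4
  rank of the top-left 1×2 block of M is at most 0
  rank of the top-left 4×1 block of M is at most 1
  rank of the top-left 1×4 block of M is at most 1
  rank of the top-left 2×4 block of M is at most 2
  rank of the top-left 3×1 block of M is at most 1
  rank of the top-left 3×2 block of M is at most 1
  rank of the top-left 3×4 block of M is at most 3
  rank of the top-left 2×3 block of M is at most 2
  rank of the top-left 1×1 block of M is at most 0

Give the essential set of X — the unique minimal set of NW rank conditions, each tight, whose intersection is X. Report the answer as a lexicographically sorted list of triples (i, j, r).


Reconstructing r_w from the 10 given conditions:

  R[1]: 0 | 0 | 1 | 1
  R[2]: 1 | 1 | 2 | 2
  R[3]: 1 | 1 | 2 | 3
  R[4]: 1 | 2 | 3 | 4

reading off 1-entries of Δ²R: w = (3, 1, 4, 2).

Rothe diagram D(w) (3 cells), 2 SE-corners (essential conditions):

[(1, 2, 0), (3, 2, 1)]


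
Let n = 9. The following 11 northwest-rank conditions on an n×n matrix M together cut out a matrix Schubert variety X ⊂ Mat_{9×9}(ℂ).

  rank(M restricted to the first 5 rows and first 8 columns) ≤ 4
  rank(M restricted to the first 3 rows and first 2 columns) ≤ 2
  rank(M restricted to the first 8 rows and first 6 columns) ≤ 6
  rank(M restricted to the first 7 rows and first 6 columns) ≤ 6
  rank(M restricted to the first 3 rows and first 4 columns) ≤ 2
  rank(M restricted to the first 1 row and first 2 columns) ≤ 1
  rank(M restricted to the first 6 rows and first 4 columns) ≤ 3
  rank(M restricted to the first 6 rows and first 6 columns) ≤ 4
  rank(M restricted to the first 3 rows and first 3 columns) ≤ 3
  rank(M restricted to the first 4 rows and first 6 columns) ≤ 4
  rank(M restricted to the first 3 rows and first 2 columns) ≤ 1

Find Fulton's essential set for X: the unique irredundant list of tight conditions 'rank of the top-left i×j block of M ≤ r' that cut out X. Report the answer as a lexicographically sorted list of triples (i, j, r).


Propagating the 11 rank bounds to every northwest block:

  1 | 1 | 1 | 1 | 1 | 1 | 1 | 1 | 1
  1 | 1 | 2 | 2 | 2 | 2 | 2 | 2 | 2
  1 | 1 | 2 | 2 | 3 | 3 | 3 | 3 | 3
  1 | 2 | 3 | 3 | 4 | 4 | 4 | 4 | 4
  1 | 2 | 3 | 3 | 4 | 4 | 4 | 4 | 5
  1 | 2 | 3 | 3 | 4 | 4 | 5 | 5 | 6
  1 | 2 | 3 | 4 | 5 | 5 | 6 | 6 | 7
  1 | 2 | 3 | 4 | 5 | 6 | 7 | 7 | 8
  1 | 2 | 3 | 4 | 5 | 6 | 7 | 8 | 9

the unique w with this rank table is (1, 3, 5, 2, 9, 7, 4, 6, 8).

|D(w)|=9, |Ess(w)|=5:

[(3, 2, 1), (3, 4, 2), (5, 8, 4), (6, 4, 3), (6, 6, 4)]


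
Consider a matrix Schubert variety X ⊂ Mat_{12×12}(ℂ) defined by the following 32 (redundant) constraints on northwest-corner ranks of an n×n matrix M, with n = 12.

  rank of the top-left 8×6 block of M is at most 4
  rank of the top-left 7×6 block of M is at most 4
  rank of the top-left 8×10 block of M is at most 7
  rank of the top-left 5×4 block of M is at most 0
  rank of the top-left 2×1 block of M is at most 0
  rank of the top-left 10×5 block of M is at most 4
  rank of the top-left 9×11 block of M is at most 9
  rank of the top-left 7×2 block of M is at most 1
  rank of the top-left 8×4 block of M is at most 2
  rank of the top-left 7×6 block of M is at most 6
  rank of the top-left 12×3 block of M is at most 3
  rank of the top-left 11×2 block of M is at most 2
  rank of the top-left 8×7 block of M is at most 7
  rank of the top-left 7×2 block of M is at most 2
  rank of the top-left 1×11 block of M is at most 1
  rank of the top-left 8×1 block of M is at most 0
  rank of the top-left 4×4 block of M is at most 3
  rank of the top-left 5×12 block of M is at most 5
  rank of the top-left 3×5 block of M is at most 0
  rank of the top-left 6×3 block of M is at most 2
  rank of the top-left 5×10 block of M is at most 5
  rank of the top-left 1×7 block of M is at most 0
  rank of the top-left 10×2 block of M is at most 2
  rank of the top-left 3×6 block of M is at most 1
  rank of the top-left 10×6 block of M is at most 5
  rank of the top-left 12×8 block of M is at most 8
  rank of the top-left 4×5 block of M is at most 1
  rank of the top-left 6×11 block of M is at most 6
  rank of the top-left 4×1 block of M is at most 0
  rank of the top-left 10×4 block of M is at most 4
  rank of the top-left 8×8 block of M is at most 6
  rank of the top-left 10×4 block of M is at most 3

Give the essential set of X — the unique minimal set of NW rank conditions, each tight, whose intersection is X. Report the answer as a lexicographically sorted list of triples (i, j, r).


Propagating the 32 rank bounds to every northwest block:

  i=1: 0 0 0 0 0 0 0 1 1 1 1 1
  i=2: 0 0 0 0 0 1 1 2 2 2 2 2
  i=3: 0 0 0 0 0 1 2 3 3 3 3 3
  i=4: 0 0 0 0 1 2 3 4 4 4 4 4
  i=5: 0 0 0 0 1 2 3 4 5 5 5 5
  i=6: 0 1 1 1 2 3 4 5 6 6 6 6
  i=7: 0 1 2 2 3 4 5 6 7 7 7 7
  i=8: 0 1 2 2 3 4 5 6 7 7 8 8
  i=9: 1 2 3 3 4 5 6 7 8 8 9 9
  i=10: 1 2 3 3 4 5 6 7 8 9 10 10
  i=11: 1 2 3 4 5 6 7 8 9 10 11 11
  i=12: 1 2 3 4 5 6 7 8 9 10 11 12

so w = (8, 6, 7, 5, 9, 2, 3, 11, 1, 10, 4, 12).

ℓ(w)=31; the 7 essential cells (i,j,r):

[(1, 7, 0), (3, 5, 0), (5, 4, 0), (8, 1, 0), (8, 4, 2), (8, 10, 7), (10, 4, 3)]


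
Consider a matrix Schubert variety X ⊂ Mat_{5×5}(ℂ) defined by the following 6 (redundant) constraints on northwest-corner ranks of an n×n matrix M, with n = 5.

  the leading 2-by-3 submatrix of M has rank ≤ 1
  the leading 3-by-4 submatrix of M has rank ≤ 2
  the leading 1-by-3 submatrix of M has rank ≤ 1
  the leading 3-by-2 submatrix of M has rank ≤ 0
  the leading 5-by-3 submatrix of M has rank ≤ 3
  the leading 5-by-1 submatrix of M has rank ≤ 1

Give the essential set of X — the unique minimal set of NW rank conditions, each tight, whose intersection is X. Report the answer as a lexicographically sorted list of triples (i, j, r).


The tightest implied rank at each (i,j), from the 6 conditions:

  R[1]: 0  0  1  1  1
  R[2]: 0  0  1  2  2
  R[3]: 0  0  1  2  3
  R[4]: 1  1  2  3  4
  R[5]: 1  2  3  4  5

giving w = (3, 4, 5, 1, 2) via Δ²R.

D(w) has 6 cells with 1 SE-corner; essential set:

[(3, 2, 0)]


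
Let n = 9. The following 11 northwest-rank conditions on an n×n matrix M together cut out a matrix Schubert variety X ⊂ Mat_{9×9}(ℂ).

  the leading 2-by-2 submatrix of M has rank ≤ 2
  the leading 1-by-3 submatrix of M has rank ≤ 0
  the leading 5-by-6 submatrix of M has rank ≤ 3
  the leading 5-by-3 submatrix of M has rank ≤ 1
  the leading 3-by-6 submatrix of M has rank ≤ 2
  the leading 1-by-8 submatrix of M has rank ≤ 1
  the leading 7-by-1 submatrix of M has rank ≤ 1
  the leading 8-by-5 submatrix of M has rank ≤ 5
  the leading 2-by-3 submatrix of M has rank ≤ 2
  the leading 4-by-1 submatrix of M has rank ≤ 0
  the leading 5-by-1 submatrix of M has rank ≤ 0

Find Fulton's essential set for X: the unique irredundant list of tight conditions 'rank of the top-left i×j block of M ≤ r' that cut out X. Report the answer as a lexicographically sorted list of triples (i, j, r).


Recovering R(i,j) via the rank-extension bound from the 11 conditions:

  R[1]: 0 | 0 | 0 | 1 | 1 | 1 | 1 | 1 | 1
  R[2]: 0 | 1 | 1 | 2 | 2 | 2 | 2 | 2 | 2
  R[3]: 0 | 1 | 1 | 2 | 2 | 2 | 3 | 3 | 3
  R[4]: 0 | 1 | 1 | 2 | 3 | 3 | 4 | 4 | 4
  R[5]: 0 | 1 | 1 | 2 | 3 | 3 | 4 | 5 | 5
  R[6]: 1 | 2 | 2 | 3 | 4 | 4 | 5 | 6 | 6
  R[7]: 1 | 2 | 3 | 4 | 5 | 5 | 6 | 7 | 7
  R[8]: 1 | 2 | 3 | 4 | 5 | 6 | 7 | 8 | 8
  R[9]: 1 | 2 | 3 | 4 | 5 | 6 | 7 | 8 | 9

reading off 1-entries of Δ²R: w = (4, 2, 7, 5, 8, 1, 3, 6, 9).

|D(w)|=13, |Ess(w)|=5:

[(1, 3, 0), (3, 6, 2), (5, 1, 0), (5, 3, 1), (5, 6, 3)]


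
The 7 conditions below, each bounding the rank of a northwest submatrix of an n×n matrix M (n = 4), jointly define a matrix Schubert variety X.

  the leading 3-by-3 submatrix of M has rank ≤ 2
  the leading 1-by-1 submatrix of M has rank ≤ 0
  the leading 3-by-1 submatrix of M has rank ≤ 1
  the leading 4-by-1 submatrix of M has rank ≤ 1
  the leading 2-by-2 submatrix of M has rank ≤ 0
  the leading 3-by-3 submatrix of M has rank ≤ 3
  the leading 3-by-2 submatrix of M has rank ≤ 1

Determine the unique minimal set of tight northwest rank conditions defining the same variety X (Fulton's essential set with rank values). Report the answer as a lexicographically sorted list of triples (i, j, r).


Reconstructing r_w from the 7 given conditions:

  0, 0, 1, 1
  0, 0, 1, 2
  1, 1, 2, 3
  1, 2, 3, 4

hence w(1..4) = (3, 4, 1, 2).

|D(w)|=4, |Ess(w)|=1:

[(2, 2, 0)]


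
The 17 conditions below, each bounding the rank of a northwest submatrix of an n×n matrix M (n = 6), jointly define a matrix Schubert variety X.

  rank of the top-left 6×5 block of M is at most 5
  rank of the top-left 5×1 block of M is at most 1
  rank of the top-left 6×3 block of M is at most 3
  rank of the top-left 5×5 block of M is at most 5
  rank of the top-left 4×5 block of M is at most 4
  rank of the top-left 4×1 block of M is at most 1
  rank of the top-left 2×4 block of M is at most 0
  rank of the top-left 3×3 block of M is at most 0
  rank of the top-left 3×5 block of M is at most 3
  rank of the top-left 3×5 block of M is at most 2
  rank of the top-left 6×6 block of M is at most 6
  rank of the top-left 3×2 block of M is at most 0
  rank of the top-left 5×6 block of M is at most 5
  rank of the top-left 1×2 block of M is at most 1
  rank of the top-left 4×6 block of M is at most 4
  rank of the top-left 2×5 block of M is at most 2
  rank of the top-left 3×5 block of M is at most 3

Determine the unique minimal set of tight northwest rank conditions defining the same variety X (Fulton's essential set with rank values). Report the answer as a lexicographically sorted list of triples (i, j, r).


Computing R[i][j] = min implied NW-rank bound (n=6, 17 conditions):

  i=1: 0, 0, 0, 0, 1, 1
  i=2: 0, 0, 0, 0, 1, 2
  i=3: 0, 0, 0, 1, 2, 3
  i=4: 1, 1, 1, 2, 3, 4
  i=5: 1, 2, 2, 3, 4, 5
  i=6: 1, 2, 3, 4, 5, 6

giving w = (5, 6, 4, 1, 2, 3) via Δ²R.

2 SE-corners of the 11-cell Rothe diagram give Ess(w):

[(2, 4, 0), (3, 3, 0)]


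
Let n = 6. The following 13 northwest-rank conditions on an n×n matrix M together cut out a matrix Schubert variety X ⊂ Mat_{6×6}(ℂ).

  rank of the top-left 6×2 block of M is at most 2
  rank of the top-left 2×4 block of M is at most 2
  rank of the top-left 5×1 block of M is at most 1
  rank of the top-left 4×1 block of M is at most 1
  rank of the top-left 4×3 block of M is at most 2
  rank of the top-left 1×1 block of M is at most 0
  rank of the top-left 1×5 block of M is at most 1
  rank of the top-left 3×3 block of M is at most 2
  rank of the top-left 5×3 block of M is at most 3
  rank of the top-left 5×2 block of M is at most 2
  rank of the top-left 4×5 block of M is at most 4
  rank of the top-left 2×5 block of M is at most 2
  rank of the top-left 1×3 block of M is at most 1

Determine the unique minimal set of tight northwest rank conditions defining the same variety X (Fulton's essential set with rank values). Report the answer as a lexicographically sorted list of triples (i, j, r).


Recovering R(i,j) via the rank-extension bound from the 13 conditions:

  R[1]: 0, 1, 1, 1, 1, 1
  R[2]: 1, 2, 2, 2, 2, 2
  R[3]: 1, 2, 2, 3, 3, 3
  R[4]: 1, 2, 2, 3, 4, 4
  R[5]: 1, 2, 3, 4, 5, 5
  R[6]: 1, 2, 3, 4, 5, 6

hence w(1..6) = (2, 1, 4, 5, 3, 6).

ℓ(w)=3; the 2 essential cells (i,j,r):

[(1, 1, 0), (4, 3, 2)]


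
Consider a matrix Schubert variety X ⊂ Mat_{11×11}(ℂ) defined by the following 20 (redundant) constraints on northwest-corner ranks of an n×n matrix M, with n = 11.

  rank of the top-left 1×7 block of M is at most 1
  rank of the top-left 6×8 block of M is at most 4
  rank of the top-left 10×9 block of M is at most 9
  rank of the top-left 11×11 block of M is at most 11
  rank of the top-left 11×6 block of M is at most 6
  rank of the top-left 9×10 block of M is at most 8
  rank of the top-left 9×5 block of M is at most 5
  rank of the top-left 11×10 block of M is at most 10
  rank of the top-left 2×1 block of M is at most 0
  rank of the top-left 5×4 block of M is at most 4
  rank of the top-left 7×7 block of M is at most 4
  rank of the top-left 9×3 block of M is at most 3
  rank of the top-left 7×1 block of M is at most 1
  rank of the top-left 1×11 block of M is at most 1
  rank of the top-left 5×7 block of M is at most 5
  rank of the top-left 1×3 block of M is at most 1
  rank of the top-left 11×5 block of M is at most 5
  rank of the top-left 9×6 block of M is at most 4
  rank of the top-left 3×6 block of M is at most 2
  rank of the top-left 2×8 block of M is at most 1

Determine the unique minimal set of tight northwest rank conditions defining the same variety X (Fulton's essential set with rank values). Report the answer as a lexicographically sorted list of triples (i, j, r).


The tightest implied rank at each (i,j), from the 20 conditions:

  row 1: 0 1 1 1 1 1 1 1 1 1 1
  row 2: 0 1 1 1 1 1 1 1 2 2 2
  row 3: 1 2 2 2 2 2 2 2 3 3 3
  row 4: 1 2 3 3 3 3 3 3 4 4 4
  row 5: 1 2 3 4 4 4 4 4 5 5 5
  row 6: 1 2 3 4 4 4 4 4 5 6 6
  row 7: 1 2 3 4 4 4 4 5 6 7 7
  row 8: 1 2 3 4 4 4 5 6 7 8 8
  row 9: 1 2 3 4 4 4 5 6 7 8 9
  row 10: 1 2 3 4 5 5 6 7 8 9 10
  row 11: 1 2 3 4 5 6 7 8 9 10 11

hence w(1..11) = (2, 9, 1, 3, 4, 10, 8, 7, 11, 5, 6).

Fulton essential set (5 of the 19 Rothe cells):

[(2, 1, 0), (2, 8, 1), (6, 8, 4), (7, 7, 4), (9, 6, 4)]


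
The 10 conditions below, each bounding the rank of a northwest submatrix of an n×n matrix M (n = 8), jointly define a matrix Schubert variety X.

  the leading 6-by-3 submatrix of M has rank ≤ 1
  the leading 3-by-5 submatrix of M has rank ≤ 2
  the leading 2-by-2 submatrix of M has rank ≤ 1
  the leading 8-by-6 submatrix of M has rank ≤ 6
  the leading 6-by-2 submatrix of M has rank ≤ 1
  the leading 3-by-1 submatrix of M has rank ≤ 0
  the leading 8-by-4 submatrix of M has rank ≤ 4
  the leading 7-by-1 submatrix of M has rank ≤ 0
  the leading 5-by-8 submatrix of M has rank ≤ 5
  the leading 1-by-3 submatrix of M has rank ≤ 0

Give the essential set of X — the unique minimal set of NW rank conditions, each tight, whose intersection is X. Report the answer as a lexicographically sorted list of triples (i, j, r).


Propagating the 10 rank bounds to every northwest block:

  row 1: 0, 0, 0, 1, 1, 1, 1, 1
  row 2: 0, 1, 1, 2, 2, 2, 2, 2
  row 3: 0, 1, 1, 2, 2, 3, 3, 3
  row 4: 0, 1, 1, 2, 3, 4, 4, 4
  row 5: 0, 1, 1, 2, 3, 4, 5, 5
  row 6: 0, 1, 1, 2, 3, 4, 5, 6
  row 7: 0, 1, 2, 3, 4, 5, 6, 7
  row 8: 1, 2, 3, 4, 5, 6, 7, 8

hence w(1..8) = (4, 2, 6, 5, 7, 8, 3, 1).

D(w) has 14 cells with 4 SE-corners; essential set:

[(1, 3, 0), (3, 5, 2), (6, 3, 1), (7, 1, 0)]
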